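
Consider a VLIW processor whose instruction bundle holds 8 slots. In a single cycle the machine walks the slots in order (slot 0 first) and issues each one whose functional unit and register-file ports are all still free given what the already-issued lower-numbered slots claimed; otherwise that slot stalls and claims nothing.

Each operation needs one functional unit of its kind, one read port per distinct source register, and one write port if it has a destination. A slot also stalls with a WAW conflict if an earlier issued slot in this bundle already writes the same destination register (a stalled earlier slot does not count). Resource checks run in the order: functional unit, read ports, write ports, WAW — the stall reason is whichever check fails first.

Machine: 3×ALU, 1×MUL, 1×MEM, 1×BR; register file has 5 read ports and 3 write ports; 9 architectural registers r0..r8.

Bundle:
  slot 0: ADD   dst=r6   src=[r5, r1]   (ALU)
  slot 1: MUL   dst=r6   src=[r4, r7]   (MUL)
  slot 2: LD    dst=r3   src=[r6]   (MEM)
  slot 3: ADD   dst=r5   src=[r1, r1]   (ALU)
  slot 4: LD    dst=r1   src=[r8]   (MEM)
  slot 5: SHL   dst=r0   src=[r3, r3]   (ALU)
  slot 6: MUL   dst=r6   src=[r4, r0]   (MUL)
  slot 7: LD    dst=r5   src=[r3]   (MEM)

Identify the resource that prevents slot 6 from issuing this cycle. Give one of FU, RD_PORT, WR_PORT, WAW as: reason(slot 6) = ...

reason(slot 6) = RD_PORT

(0) want 1×ALU +2rd +1wr — yes → AL2|MU1|ME1|BR1|rd3|wr2
(1) want 1×MUL +2rd +1wr — WAW → AL2|MU1|ME1|BR1|rd3|wr2
(2) want 1×MEM +1rd +1wr — yes → AL2|MU1|ME0|BR1|rd2|wr1
(3) want 1×ALU +1rd +1wr — yes → AL1|MU1|ME0|BR1|rd1|wr0
(4) want 1×MEM +1rd +1wr — FU → AL1|MU1|ME0|BR1|rd1|wr0
(5) want 1×ALU +1rd +1wr — WR_PORT → AL1|MU1|ME0|BR1|rd1|wr0
(6) want 1×MUL +2rd +1wr — RD_PORT → AL1|MU1|ME0|BR1|rd1|wr0
(7) want 1×MEM +1rd +1wr — FU → AL1|MU1|ME0|BR1|rd1|wr0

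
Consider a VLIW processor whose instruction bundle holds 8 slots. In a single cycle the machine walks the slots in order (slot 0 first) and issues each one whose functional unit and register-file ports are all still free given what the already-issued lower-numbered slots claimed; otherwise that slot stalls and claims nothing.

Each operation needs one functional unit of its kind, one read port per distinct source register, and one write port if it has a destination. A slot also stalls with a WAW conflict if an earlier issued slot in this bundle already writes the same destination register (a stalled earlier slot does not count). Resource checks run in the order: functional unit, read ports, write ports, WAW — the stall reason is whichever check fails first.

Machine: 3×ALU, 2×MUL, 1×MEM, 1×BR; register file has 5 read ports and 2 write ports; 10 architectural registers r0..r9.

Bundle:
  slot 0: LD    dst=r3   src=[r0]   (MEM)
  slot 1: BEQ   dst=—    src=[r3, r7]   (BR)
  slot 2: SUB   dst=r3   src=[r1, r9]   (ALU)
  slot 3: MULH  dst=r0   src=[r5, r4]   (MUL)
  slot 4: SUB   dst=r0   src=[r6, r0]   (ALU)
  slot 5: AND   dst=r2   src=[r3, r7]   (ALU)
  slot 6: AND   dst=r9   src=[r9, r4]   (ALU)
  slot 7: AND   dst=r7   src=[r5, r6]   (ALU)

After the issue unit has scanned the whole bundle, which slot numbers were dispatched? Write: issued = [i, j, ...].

issued = [0, 1, 3]

[0] MEM needs rd=1 wr=1: ok; after: ALU=3 MUL=2 MEM=0 BR=1, R=4, W=1
[1] BR needs rd=2 wr=0: ok; after: ALU=3 MUL=2 MEM=0 BR=0, R=2, W=1
[2] ALU needs rd=2 wr=1: WAW; after: ALU=3 MUL=2 MEM=0 BR=0, R=2, W=1
[3] MUL needs rd=2 wr=1: ok; after: ALU=3 MUL=1 MEM=0 BR=0, R=0, W=0
[4] ALU needs rd=2 wr=1: RD_PORT; after: ALU=3 MUL=1 MEM=0 BR=0, R=0, W=0
[5] ALU needs rd=2 wr=1: RD_PORT; after: ALU=3 MUL=1 MEM=0 BR=0, R=0, W=0
[6] ALU needs rd=2 wr=1: RD_PORT; after: ALU=3 MUL=1 MEM=0 BR=0, R=0, W=0
[7] ALU needs rd=2 wr=1: RD_PORT; after: ALU=3 MUL=1 MEM=0 BR=0, R=0, W=0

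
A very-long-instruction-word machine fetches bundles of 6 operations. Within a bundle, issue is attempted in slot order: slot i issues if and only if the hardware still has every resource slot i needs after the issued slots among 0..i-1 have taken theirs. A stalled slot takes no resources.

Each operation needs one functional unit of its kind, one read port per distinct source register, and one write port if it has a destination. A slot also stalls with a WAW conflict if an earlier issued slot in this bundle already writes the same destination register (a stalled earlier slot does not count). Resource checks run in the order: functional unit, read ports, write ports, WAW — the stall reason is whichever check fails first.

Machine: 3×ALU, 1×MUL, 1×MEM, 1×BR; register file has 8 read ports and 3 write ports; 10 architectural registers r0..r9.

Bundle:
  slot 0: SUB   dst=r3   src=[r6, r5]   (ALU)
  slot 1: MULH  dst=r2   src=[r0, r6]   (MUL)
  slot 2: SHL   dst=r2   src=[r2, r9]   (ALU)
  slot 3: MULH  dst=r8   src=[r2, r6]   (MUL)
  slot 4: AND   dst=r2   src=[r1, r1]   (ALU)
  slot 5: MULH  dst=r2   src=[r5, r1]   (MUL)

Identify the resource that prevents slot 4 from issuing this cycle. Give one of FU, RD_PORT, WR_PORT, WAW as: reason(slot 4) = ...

#0 ALU src=r6,r5 dispatched  <A:2 Mu:1 Ld:1 B:1 rd:6 wr:2>
#1 MUL src=r0,r6 dispatched  <A:2 Mu:0 Ld:1 B:1 rd:4 wr:1>
#2 ALU src=r2,r9 held:WAW  <A:2 Mu:0 Ld:1 B:1 rd:4 wr:1>
#3 MUL src=r2,r6 held:FU  <A:2 Mu:0 Ld:1 B:1 rd:4 wr:1>
#4 ALU src=r1,r1 held:WAW  <A:2 Mu:0 Ld:1 B:1 rd:4 wr:1>
#5 MUL src=r5,r1 held:FU  <A:2 Mu:0 Ld:1 B:1 rd:4 wr:1>

reason(slot 4) = WAW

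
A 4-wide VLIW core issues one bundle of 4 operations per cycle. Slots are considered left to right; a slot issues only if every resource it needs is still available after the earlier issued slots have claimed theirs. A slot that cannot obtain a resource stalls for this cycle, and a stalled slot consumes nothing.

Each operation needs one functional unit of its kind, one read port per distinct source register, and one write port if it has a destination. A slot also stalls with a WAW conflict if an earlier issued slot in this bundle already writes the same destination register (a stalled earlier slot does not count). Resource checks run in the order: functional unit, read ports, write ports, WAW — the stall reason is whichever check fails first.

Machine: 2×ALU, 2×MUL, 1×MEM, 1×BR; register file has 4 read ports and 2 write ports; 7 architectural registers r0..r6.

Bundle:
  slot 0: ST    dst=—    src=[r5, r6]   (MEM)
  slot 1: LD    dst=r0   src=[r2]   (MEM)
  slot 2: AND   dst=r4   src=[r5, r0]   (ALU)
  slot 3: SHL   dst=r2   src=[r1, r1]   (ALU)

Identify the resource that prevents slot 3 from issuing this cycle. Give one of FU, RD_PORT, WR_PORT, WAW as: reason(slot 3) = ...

reason(slot 3) = RD_PORT

[0] MEM needs rd=2 wr=0: ok; after: ALU=2 MUL=2 MEM=0 BR=1, R=2, W=2
[1] MEM needs rd=1 wr=1: FU; after: ALU=2 MUL=2 MEM=0 BR=1, R=2, W=2
[2] ALU needs rd=2 wr=1: ok; after: ALU=1 MUL=2 MEM=0 BR=1, R=0, W=1
[3] ALU needs rd=1 wr=1: RD_PORT; after: ALU=1 MUL=2 MEM=0 BR=1, R=0, W=1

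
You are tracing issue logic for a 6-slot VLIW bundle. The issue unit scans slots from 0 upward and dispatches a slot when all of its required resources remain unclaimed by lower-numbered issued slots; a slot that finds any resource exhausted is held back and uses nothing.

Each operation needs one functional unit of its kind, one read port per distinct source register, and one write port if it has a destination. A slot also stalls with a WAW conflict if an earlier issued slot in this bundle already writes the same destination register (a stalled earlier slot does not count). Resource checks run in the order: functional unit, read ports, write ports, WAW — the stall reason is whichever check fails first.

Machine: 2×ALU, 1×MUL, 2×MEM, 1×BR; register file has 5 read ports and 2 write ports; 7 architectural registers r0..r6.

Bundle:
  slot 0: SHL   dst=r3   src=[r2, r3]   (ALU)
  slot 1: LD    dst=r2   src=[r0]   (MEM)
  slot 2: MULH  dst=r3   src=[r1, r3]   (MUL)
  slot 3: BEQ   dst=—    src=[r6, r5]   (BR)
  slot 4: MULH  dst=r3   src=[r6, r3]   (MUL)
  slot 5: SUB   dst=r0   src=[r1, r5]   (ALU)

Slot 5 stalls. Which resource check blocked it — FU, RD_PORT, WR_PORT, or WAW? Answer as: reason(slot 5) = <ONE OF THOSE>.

reason(slot 5) = RD_PORT

(0) want 1×ALU +2rd +1wr — yes → AL1|MU1|ME2|BR1|rd3|wr1
(1) want 1×MEM +1rd +1wr — yes → AL1|MU1|ME1|BR1|rd2|wr0
(2) want 1×MUL +2rd +1wr — WR_PORT → AL1|MU1|ME1|BR1|rd2|wr0
(3) want 1×BR +2rd +0wr — yes → AL1|MU1|ME1|BR0|rd0|wr0
(4) want 1×MUL +2rd +1wr — RD_PORT → AL1|MU1|ME1|BR0|rd0|wr0
(5) want 1×ALU +2rd +1wr — RD_PORT → AL1|MU1|ME1|BR0|rd0|wr0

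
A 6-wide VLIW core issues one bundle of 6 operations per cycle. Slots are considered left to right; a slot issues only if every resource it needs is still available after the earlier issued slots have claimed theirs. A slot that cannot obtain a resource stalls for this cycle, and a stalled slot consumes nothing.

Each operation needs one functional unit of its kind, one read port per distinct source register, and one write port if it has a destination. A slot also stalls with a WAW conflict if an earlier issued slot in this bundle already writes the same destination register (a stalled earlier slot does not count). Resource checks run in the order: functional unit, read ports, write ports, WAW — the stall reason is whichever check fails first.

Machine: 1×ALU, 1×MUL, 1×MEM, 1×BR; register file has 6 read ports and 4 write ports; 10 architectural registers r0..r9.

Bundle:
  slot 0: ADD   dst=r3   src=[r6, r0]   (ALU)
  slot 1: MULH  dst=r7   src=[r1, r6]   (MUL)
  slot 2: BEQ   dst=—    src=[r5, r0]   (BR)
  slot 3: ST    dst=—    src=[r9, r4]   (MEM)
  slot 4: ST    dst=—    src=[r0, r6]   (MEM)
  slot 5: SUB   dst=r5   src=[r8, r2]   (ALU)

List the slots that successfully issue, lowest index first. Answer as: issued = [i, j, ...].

#0 ALU src=r6,r0 dispatched  <A:0 Mu:1 Ld:1 B:1 rd:4 wr:3>
#1 MUL src=r1,r6 dispatched  <A:0 Mu:0 Ld:1 B:1 rd:2 wr:2>
#2 BR src=r5,r0 dispatched  <A:0 Mu:0 Ld:1 B:0 rd:0 wr:2>
#3 MEM src=r9,r4 held:RD_PORT  <A:0 Mu:0 Ld:1 B:0 rd:0 wr:2>
#4 MEM src=r0,r6 held:RD_PORT  <A:0 Mu:0 Ld:1 B:0 rd:0 wr:2>
#5 ALU src=r8,r2 held:FU  <A:0 Mu:0 Ld:1 B:0 rd:0 wr:2>

issued = [0, 1, 2]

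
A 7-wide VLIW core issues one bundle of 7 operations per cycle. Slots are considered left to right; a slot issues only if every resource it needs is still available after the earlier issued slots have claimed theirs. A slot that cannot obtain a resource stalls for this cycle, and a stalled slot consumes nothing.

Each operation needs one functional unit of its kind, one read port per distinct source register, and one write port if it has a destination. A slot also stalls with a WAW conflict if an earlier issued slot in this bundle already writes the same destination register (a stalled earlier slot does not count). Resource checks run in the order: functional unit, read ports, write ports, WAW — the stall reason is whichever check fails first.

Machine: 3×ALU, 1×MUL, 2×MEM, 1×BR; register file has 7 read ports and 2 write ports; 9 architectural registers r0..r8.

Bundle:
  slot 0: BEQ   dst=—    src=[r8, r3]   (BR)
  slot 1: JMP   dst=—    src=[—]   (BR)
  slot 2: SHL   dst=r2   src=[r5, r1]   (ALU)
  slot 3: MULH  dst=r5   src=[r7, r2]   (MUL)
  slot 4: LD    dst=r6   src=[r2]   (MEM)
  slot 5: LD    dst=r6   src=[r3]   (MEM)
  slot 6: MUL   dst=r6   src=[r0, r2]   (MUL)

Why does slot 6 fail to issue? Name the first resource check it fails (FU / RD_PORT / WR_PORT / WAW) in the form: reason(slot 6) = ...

reason(slot 6) = FU

[0] BR needs rd=2 wr=0: ok; after: ALU=3 MUL=1 MEM=2 BR=0, R=5, W=2
[1] BR needs rd=0 wr=0: FU; after: ALU=3 MUL=1 MEM=2 BR=0, R=5, W=2
[2] ALU needs rd=2 wr=1: ok; after: ALU=2 MUL=1 MEM=2 BR=0, R=3, W=1
[3] MUL needs rd=2 wr=1: ok; after: ALU=2 MUL=0 MEM=2 BR=0, R=1, W=0
[4] MEM needs rd=1 wr=1: WR_PORT; after: ALU=2 MUL=0 MEM=2 BR=0, R=1, W=0
[5] MEM needs rd=1 wr=1: WR_PORT; after: ALU=2 MUL=0 MEM=2 BR=0, R=1, W=0
[6] MUL needs rd=2 wr=1: FU; after: ALU=2 MUL=0 MEM=2 BR=0, R=1, W=0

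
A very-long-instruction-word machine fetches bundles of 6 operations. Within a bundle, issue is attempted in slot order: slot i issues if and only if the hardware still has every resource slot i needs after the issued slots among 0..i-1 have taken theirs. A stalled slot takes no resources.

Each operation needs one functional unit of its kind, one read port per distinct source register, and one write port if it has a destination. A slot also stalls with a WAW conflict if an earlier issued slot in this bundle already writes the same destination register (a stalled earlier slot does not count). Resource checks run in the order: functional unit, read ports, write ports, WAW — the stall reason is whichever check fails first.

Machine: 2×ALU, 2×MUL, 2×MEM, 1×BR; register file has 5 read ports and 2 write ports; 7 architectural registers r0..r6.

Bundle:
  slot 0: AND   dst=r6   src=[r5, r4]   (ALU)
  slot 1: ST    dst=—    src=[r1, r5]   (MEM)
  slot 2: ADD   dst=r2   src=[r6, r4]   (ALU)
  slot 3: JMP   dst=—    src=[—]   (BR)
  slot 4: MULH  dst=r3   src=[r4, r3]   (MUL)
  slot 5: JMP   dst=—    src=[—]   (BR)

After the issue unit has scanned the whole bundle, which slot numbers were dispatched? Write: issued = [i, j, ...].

issued = [0, 1, 3]

#0 ALU src=r5,r4 dispatched  <A:1 Mu:2 Ld:2 B:1 rd:3 wr:1>
#1 MEM src=r1,r5 dispatched  <A:1 Mu:2 Ld:1 B:1 rd:1 wr:1>
#2 ALU src=r6,r4 held:RD_PORT  <A:1 Mu:2 Ld:1 B:1 rd:1 wr:1>
#3 BR src=- dispatched  <A:1 Mu:2 Ld:1 B:0 rd:1 wr:1>
#4 MUL src=r4,r3 held:RD_PORT  <A:1 Mu:2 Ld:1 B:0 rd:1 wr:1>
#5 BR src=- held:FU  <A:1 Mu:2 Ld:1 B:0 rd:1 wr:1>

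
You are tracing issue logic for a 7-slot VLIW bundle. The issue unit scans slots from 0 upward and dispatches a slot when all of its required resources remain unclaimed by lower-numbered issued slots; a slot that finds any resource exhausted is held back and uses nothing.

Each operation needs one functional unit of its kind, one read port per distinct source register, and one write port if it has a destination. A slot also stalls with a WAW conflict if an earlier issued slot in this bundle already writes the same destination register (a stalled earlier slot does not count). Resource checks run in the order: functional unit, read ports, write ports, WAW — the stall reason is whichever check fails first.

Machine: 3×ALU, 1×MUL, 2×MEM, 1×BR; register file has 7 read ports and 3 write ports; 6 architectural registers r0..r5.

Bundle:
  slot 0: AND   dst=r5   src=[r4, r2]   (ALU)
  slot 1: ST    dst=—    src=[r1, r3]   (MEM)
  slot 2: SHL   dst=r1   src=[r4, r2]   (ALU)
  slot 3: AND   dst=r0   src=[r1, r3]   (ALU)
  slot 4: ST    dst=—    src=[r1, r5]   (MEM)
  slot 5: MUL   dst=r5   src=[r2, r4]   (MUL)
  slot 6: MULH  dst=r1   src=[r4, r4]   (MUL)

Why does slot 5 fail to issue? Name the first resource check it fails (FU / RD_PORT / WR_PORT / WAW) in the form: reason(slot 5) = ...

(0) want 1×ALU +2rd +1wr — yes → AL2|MU1|ME2|BR1|rd5|wr2
(1) want 1×MEM +2rd +0wr — yes → AL2|MU1|ME1|BR1|rd3|wr2
(2) want 1×ALU +2rd +1wr — yes → AL1|MU1|ME1|BR1|rd1|wr1
(3) want 1×ALU +2rd +1wr — RD_PORT → AL1|MU1|ME1|BR1|rd1|wr1
(4) want 1×MEM +2rd +0wr — RD_PORT → AL1|MU1|ME1|BR1|rd1|wr1
(5) want 1×MUL +2rd +1wr — RD_PORT → AL1|MU1|ME1|BR1|rd1|wr1
(6) want 1×MUL +1rd +1wr — WAW → AL1|MU1|ME1|BR1|rd1|wr1

reason(slot 5) = RD_PORT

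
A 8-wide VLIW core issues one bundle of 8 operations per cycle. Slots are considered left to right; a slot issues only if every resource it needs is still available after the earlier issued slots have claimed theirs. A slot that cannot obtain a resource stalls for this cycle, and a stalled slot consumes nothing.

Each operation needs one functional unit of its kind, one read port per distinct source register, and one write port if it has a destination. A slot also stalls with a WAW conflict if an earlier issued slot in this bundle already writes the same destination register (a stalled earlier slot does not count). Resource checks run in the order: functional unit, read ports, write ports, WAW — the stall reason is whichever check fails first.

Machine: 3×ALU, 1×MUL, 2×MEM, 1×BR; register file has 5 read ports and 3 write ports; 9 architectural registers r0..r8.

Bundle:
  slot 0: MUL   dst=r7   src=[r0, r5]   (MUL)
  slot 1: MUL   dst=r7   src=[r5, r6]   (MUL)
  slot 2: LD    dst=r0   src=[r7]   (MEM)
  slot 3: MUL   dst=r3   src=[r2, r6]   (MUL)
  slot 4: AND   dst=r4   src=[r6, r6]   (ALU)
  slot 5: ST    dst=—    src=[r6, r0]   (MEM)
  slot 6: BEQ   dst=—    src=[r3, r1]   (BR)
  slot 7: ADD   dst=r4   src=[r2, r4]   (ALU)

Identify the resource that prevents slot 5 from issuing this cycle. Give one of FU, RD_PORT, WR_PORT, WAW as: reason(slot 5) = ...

  0. MUL→r7 ⇒ go  {3A/0Mu/2Ld/1B | 3r 2w}
  1. MUL→r7 ⇒ no(FU)  {3A/0Mu/2Ld/1B | 3r 2w}
  2. MEM→r0 ⇒ go  {3A/0Mu/1Ld/1B | 2r 1w}
  3. MUL→r3 ⇒ no(FU)  {3A/0Mu/1Ld/1B | 2r 1w}
  4. ALU→r4 ⇒ go  {2A/0Mu/1Ld/1B | 1r 0w}
  5. MEM ⇒ no(RD_PORT)  {2A/0Mu/1Ld/1B | 1r 0w}
  6. BR ⇒ no(RD_PORT)  {2A/0Mu/1Ld/1B | 1r 0w}
  7. ALU→r4 ⇒ no(RD_PORT)  {2A/0Mu/1Ld/1B | 1r 0w}

reason(slot 5) = RD_PORT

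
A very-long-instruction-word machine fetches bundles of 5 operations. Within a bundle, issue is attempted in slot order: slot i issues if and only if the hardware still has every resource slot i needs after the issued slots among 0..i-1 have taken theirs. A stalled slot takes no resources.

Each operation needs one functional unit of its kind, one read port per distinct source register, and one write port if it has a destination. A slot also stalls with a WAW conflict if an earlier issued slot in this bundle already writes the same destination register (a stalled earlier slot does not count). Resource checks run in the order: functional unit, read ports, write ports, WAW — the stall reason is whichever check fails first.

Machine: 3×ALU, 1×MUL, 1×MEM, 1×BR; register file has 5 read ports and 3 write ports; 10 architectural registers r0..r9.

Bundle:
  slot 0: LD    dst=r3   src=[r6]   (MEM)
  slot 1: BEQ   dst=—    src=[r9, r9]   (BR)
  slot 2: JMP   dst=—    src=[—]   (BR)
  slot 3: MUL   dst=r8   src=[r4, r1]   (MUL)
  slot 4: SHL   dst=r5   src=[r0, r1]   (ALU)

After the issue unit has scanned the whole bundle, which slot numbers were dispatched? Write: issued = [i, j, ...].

slot 0 (MEM): ISSUE — free A3,Mu1,Ld0,B1 rp4 wp2
slot 1 (BR): ISSUE — free A3,Mu1,Ld0,B0 rp3 wp2
slot 2 (BR): stall FU — free A3,Mu1,Ld0,B0 rp3 wp2
slot 3 (MUL): ISSUE — free A3,Mu0,Ld0,B0 rp1 wp1
slot 4 (ALU): stall RD_PORT — free A3,Mu0,Ld0,B0 rp1 wp1

issued = [0, 1, 3]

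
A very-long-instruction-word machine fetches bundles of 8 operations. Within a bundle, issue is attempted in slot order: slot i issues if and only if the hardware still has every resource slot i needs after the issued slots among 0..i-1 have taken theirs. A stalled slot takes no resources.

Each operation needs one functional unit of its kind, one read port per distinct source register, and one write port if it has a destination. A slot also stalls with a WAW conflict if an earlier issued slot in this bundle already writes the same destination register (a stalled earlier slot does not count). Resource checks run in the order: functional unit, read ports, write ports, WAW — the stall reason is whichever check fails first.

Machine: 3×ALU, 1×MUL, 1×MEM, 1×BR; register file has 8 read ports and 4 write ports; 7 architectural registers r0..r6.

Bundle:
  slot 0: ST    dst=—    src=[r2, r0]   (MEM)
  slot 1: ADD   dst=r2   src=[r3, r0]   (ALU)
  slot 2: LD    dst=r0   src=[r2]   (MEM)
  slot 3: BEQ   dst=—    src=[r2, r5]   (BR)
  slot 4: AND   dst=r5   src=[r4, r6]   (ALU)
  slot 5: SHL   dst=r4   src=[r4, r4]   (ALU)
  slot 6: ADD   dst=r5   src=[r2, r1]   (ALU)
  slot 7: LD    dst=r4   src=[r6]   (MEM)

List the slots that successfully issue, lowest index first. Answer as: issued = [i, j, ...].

issued = [0, 1, 3, 4]

[0] MEM needs rd=2 wr=0: ok; after: ALU=3 MUL=1 MEM=0 BR=1, R=6, W=4
[1] ALU needs rd=2 wr=1: ok; after: ALU=2 MUL=1 MEM=0 BR=1, R=4, W=3
[2] MEM needs rd=1 wr=1: FU; after: ALU=2 MUL=1 MEM=0 BR=1, R=4, W=3
[3] BR needs rd=2 wr=0: ok; after: ALU=2 MUL=1 MEM=0 BR=0, R=2, W=3
[4] ALU needs rd=2 wr=1: ok; after: ALU=1 MUL=1 MEM=0 BR=0, R=0, W=2
[5] ALU needs rd=1 wr=1: RD_PORT; after: ALU=1 MUL=1 MEM=0 BR=0, R=0, W=2
[6] ALU needs rd=2 wr=1: RD_PORT; after: ALU=1 MUL=1 MEM=0 BR=0, R=0, W=2
[7] MEM needs rd=1 wr=1: FU; after: ALU=1 MUL=1 MEM=0 BR=0, R=0, W=2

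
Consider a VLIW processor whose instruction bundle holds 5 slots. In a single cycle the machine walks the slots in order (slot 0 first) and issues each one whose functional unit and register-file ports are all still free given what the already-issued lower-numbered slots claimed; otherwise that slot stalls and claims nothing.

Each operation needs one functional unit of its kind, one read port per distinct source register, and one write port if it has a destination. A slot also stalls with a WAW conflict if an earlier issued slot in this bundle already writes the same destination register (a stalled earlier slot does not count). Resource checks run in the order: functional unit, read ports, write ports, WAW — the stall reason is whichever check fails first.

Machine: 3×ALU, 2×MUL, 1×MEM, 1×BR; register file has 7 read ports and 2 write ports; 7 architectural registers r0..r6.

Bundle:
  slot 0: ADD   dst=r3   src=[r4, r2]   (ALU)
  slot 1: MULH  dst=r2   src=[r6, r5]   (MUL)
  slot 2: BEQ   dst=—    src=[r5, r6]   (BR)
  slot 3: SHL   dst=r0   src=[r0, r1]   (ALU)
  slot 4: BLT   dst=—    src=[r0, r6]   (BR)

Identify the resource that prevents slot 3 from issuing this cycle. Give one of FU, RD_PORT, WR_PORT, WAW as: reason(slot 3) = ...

slot 0 (ALU): ISSUE — free A2,Mu2,Ld1,B1 rp5 wp1
slot 1 (MUL): ISSUE — free A2,Mu1,Ld1,B1 rp3 wp0
slot 2 (BR): ISSUE — free A2,Mu1,Ld1,B0 rp1 wp0
slot 3 (ALU): stall RD_PORT — free A2,Mu1,Ld1,B0 rp1 wp0
slot 4 (BR): stall FU — free A2,Mu1,Ld1,B0 rp1 wp0

reason(slot 3) = RD_PORT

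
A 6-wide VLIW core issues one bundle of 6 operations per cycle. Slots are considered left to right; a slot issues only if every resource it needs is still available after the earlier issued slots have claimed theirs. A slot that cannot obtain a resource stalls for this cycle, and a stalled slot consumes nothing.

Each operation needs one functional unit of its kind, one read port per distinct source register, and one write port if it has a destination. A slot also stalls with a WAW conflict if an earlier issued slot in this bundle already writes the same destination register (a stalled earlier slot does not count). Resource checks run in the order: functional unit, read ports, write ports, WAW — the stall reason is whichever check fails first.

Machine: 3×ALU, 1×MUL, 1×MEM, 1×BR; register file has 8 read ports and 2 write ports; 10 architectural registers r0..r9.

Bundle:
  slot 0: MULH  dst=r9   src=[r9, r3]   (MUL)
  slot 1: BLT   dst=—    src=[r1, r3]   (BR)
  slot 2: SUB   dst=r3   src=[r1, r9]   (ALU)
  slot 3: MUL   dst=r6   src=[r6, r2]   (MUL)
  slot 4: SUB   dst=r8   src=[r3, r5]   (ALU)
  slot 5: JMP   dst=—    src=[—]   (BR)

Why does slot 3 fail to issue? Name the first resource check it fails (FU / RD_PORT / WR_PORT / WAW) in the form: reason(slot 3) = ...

reason(slot 3) = FU

slot 0 (MUL): ISSUE — free A3,Mu0,Ld1,B1 rp6 wp1
slot 1 (BR): ISSUE — free A3,Mu0,Ld1,B0 rp4 wp1
slot 2 (ALU): ISSUE — free A2,Mu0,Ld1,B0 rp2 wp0
slot 3 (MUL): stall FU — free A2,Mu0,Ld1,B0 rp2 wp0
slot 4 (ALU): stall WR_PORT — free A2,Mu0,Ld1,B0 rp2 wp0
slot 5 (BR): stall FU — free A2,Mu0,Ld1,B0 rp2 wp0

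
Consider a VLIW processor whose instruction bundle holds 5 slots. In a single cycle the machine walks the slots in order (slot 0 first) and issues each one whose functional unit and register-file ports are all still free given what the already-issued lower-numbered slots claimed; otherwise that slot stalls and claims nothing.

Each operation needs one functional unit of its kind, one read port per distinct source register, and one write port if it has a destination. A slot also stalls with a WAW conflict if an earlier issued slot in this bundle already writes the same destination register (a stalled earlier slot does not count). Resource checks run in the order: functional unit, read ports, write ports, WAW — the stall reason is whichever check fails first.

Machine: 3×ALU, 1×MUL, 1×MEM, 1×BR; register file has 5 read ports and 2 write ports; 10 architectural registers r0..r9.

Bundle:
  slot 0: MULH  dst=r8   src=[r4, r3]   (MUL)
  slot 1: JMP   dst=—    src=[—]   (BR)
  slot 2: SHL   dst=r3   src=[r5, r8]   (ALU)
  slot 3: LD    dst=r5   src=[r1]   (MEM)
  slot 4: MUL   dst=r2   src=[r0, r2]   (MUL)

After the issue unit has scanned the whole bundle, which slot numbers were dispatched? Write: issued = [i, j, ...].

issued = [0, 1, 2]

#0 MUL src=r4,r3 dispatched  <A:3 Mu:0 Ld:1 B:1 rd:3 wr:1>
#1 BR src=- dispatched  <A:3 Mu:0 Ld:1 B:0 rd:3 wr:1>
#2 ALU src=r5,r8 dispatched  <A:2 Mu:0 Ld:1 B:0 rd:1 wr:0>
#3 MEM src=r1 held:WR_PORT  <A:2 Mu:0 Ld:1 B:0 rd:1 wr:0>
#4 MUL src=r0,r2 held:FU  <A:2 Mu:0 Ld:1 B:0 rd:1 wr:0>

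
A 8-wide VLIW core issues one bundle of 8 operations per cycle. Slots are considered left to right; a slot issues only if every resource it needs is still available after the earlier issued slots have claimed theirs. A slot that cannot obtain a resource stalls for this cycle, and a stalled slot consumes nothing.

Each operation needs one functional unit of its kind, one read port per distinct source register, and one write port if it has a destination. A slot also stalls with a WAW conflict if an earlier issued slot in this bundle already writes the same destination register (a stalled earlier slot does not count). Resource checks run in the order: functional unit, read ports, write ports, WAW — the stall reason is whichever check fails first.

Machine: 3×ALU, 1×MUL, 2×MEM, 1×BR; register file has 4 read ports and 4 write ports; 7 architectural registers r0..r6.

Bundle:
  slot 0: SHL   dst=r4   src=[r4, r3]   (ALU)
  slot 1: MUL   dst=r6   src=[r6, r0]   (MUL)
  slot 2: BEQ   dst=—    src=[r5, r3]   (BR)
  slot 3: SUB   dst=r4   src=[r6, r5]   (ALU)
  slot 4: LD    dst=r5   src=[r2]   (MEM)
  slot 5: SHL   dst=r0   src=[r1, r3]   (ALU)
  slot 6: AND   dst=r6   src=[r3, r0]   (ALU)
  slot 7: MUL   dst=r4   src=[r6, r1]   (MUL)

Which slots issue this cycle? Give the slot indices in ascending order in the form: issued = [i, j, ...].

issued = [0, 1]

slot 0 (ALU): ISSUE — free A2,Mu1,Ld2,B1 rp2 wp3
slot 1 (MUL): ISSUE — free A2,Mu0,Ld2,B1 rp0 wp2
slot 2 (BR): stall RD_PORT — free A2,Mu0,Ld2,B1 rp0 wp2
slot 3 (ALU): stall RD_PORT — free A2,Mu0,Ld2,B1 rp0 wp2
slot 4 (MEM): stall RD_PORT — free A2,Mu0,Ld2,B1 rp0 wp2
slot 5 (ALU): stall RD_PORT — free A2,Mu0,Ld2,B1 rp0 wp2
slot 6 (ALU): stall RD_PORT — free A2,Mu0,Ld2,B1 rp0 wp2
slot 7 (MUL): stall FU — free A2,Mu0,Ld2,B1 rp0 wp2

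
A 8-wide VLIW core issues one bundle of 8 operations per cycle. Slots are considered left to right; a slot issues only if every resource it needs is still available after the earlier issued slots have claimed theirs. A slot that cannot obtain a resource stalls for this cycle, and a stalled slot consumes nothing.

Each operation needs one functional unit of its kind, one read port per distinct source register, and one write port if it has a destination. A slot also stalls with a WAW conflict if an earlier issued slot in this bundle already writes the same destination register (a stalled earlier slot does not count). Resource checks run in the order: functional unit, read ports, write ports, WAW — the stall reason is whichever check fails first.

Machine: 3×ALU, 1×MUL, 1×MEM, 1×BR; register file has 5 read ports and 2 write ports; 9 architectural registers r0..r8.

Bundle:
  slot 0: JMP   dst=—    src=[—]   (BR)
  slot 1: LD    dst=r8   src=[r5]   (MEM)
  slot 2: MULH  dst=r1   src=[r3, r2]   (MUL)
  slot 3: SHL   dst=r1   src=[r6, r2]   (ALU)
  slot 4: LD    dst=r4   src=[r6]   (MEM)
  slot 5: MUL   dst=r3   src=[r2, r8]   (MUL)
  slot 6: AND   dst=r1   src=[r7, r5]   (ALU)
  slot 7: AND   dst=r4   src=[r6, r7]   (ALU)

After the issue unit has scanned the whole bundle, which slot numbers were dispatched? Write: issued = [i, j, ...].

  0. BR ⇒ go  {3A/1Mu/1Ld/0B | 5r 2w}
  1. MEM→r8 ⇒ go  {3A/1Mu/0Ld/0B | 4r 1w}
  2. MUL→r1 ⇒ go  {3A/0Mu/0Ld/0B | 2r 0w}
  3. ALU→r1 ⇒ no(WR_PORT)  {3A/0Mu/0Ld/0B | 2r 0w}
  4. MEM→r4 ⇒ no(FU)  {3A/0Mu/0Ld/0B | 2r 0w}
  5. MUL→r3 ⇒ no(FU)  {3A/0Mu/0Ld/0B | 2r 0w}
  6. ALU→r1 ⇒ no(WR_PORT)  {3A/0Mu/0Ld/0B | 2r 0w}
  7. ALU→r4 ⇒ no(WR_PORT)  {3A/0Mu/0Ld/0B | 2r 0w}

issued = [0, 1, 2]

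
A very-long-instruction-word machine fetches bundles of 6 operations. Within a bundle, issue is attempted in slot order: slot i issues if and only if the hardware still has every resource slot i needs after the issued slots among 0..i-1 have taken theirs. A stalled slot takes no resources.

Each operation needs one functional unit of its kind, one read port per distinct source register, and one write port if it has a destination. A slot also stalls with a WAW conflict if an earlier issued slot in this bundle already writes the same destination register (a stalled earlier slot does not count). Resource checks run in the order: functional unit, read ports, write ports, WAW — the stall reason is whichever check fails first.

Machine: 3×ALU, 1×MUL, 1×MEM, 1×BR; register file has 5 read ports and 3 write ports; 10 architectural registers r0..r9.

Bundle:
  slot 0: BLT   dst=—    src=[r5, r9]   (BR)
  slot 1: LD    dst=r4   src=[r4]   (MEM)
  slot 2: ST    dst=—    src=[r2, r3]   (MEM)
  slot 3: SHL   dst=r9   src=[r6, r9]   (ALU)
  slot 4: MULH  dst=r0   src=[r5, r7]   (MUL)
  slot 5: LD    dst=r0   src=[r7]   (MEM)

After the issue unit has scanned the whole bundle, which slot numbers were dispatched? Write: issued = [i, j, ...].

(0) want 1×BR +2rd +0wr — yes → AL3|MU1|ME1|BR0|rd3|wr3
(1) want 1×MEM +1rd +1wr — yes → AL3|MU1|ME0|BR0|rd2|wr2
(2) want 1×MEM +2rd +0wr — FU → AL3|MU1|ME0|BR0|rd2|wr2
(3) want 1×ALU +2rd +1wr — yes → AL2|MU1|ME0|BR0|rd0|wr1
(4) want 1×MUL +2rd +1wr — RD_PORT → AL2|MU1|ME0|BR0|rd0|wr1
(5) want 1×MEM +1rd +1wr — FU → AL2|MU1|ME0|BR0|rd0|wr1

issued = [0, 1, 3]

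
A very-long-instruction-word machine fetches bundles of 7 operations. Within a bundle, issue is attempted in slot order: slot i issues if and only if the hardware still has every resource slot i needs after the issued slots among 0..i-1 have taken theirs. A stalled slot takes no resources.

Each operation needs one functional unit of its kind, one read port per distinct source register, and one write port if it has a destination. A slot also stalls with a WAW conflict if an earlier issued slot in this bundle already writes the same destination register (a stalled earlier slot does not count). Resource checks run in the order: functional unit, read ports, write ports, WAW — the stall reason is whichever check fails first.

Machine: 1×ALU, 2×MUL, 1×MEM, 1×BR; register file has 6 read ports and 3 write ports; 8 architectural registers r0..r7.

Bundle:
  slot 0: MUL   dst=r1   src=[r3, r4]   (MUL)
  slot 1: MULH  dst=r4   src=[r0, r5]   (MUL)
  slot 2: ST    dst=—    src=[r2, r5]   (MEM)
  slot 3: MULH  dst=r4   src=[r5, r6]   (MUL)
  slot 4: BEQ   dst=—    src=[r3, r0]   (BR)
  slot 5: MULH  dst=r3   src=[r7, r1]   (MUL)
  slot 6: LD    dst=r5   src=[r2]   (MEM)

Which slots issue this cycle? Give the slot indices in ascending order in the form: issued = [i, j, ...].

issued = [0, 1, 2]

[0] MUL needs rd=2 wr=1: ok; after: ALU=1 MUL=1 MEM=1 BR=1, R=4, W=2
[1] MUL needs rd=2 wr=1: ok; after: ALU=1 MUL=0 MEM=1 BR=1, R=2, W=1
[2] MEM needs rd=2 wr=0: ok; after: ALU=1 MUL=0 MEM=0 BR=1, R=0, W=1
[3] MUL needs rd=2 wr=1: FU; after: ALU=1 MUL=0 MEM=0 BR=1, R=0, W=1
[4] BR needs rd=2 wr=0: RD_PORT; after: ALU=1 MUL=0 MEM=0 BR=1, R=0, W=1
[5] MUL needs rd=2 wr=1: FU; after: ALU=1 MUL=0 MEM=0 BR=1, R=0, W=1
[6] MEM needs rd=1 wr=1: FU; after: ALU=1 MUL=0 MEM=0 BR=1, R=0, W=1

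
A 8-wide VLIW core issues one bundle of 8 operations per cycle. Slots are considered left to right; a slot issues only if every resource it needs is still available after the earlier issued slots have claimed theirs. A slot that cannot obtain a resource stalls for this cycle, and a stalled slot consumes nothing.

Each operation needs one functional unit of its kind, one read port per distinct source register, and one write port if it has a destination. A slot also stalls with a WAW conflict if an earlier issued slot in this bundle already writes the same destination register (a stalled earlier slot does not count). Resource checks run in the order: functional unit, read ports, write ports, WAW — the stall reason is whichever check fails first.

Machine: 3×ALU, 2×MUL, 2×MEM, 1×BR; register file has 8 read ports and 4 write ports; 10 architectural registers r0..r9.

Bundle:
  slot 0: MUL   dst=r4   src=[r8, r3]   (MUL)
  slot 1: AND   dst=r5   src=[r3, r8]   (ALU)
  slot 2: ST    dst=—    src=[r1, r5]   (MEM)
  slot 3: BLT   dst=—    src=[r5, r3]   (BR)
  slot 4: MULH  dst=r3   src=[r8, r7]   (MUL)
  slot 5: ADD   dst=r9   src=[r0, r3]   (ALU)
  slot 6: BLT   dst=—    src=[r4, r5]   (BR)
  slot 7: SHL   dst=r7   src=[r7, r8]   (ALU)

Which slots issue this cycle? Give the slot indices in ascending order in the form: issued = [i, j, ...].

issued = [0, 1, 2, 3]

  0. MUL→r4 ⇒ go  {3A/1Mu/2Ld/1B | 6r 3w}
  1. ALU→r5 ⇒ go  {2A/1Mu/2Ld/1B | 4r 2w}
  2. MEM ⇒ go  {2A/1Mu/1Ld/1B | 2r 2w}
  3. BR ⇒ go  {2A/1Mu/1Ld/0B | 0r 2w}
  4. MUL→r3 ⇒ no(RD_PORT)  {2A/1Mu/1Ld/0B | 0r 2w}
  5. ALU→r9 ⇒ no(RD_PORT)  {2A/1Mu/1Ld/0B | 0r 2w}
  6. BR ⇒ no(FU)  {2A/1Mu/1Ld/0B | 0r 2w}
  7. ALU→r7 ⇒ no(RD_PORT)  {2A/1Mu/1Ld/0B | 0r 2w}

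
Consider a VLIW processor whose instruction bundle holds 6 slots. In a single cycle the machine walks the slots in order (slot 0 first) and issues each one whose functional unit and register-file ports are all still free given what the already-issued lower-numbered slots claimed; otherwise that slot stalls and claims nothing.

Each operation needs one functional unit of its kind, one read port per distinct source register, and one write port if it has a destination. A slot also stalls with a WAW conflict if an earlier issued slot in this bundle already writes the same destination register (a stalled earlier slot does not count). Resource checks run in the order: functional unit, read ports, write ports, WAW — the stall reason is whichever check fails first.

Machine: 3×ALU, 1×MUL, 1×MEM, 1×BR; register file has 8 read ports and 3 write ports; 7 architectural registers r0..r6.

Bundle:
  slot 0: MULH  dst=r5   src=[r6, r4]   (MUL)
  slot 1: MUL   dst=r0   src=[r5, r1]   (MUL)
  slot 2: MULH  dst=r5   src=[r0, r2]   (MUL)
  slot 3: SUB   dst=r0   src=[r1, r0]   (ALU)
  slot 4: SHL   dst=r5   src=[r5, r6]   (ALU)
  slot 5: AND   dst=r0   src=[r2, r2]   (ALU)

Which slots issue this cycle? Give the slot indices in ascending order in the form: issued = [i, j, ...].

(0) want 1×MUL +2rd +1wr — yes → AL3|MU0|ME1|BR1|rd6|wr2
(1) want 1×MUL +2rd +1wr — FU → AL3|MU0|ME1|BR1|rd6|wr2
(2) want 1×MUL +2rd +1wr — FU → AL3|MU0|ME1|BR1|rd6|wr2
(3) want 1×ALU +2rd +1wr — yes → AL2|MU0|ME1|BR1|rd4|wr1
(4) want 1×ALU +2rd +1wr — WAW → AL2|MU0|ME1|BR1|rd4|wr1
(5) want 1×ALU +1rd +1wr — WAW → AL2|MU0|ME1|BR1|rd4|wr1

issued = [0, 3]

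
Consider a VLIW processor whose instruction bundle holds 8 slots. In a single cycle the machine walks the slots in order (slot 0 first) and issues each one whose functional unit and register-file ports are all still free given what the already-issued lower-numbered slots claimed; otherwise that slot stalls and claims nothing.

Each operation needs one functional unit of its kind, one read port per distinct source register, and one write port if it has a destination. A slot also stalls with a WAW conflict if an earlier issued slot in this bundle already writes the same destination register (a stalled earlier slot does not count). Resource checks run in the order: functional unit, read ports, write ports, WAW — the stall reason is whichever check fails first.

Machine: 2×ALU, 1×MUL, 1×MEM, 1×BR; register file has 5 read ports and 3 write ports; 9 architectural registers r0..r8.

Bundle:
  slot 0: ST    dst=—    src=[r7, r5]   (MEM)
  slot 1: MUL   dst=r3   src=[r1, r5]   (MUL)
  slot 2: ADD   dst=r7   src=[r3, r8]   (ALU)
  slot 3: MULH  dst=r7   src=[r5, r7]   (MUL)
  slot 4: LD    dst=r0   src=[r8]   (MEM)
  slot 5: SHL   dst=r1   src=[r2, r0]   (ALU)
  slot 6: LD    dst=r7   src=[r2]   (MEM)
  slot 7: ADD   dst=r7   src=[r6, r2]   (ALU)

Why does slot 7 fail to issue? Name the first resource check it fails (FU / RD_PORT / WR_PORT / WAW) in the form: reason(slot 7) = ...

reason(slot 7) = RD_PORT

[0] MEM needs rd=2 wr=0: ok; after: ALU=2 MUL=1 MEM=0 BR=1, R=3, W=3
[1] MUL needs rd=2 wr=1: ok; after: ALU=2 MUL=0 MEM=0 BR=1, R=1, W=2
[2] ALU needs rd=2 wr=1: RD_PORT; after: ALU=2 MUL=0 MEM=0 BR=1, R=1, W=2
[3] MUL needs rd=2 wr=1: FU; after: ALU=2 MUL=0 MEM=0 BR=1, R=1, W=2
[4] MEM needs rd=1 wr=1: FU; after: ALU=2 MUL=0 MEM=0 BR=1, R=1, W=2
[5] ALU needs rd=2 wr=1: RD_PORT; after: ALU=2 MUL=0 MEM=0 BR=1, R=1, W=2
[6] MEM needs rd=1 wr=1: FU; after: ALU=2 MUL=0 MEM=0 BR=1, R=1, W=2
[7] ALU needs rd=2 wr=1: RD_PORT; after: ALU=2 MUL=0 MEM=0 BR=1, R=1, W=2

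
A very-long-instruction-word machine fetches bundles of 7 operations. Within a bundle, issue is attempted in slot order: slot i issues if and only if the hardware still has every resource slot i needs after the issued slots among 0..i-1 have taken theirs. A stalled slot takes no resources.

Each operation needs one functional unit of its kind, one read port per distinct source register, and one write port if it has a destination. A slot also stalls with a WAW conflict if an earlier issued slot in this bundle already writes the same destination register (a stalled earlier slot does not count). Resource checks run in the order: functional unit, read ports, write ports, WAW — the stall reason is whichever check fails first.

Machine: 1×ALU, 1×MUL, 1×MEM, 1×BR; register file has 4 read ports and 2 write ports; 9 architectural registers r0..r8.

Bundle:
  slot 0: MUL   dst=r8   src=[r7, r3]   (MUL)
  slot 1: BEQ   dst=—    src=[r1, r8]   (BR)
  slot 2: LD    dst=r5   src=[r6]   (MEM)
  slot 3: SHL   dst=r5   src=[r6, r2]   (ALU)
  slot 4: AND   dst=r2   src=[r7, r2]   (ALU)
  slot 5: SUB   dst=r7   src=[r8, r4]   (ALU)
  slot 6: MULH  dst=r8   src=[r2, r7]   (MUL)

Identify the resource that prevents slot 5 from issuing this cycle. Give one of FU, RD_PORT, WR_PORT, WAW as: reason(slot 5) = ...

  0. MUL→r8 ⇒ go  {1A/0Mu/1Ld/1B | 2r 1w}
  1. BR ⇒ go  {1A/0Mu/1Ld/0B | 0r 1w}
  2. MEM→r5 ⇒ no(RD_PORT)  {1A/0Mu/1Ld/0B | 0r 1w}
  3. ALU→r5 ⇒ no(RD_PORT)  {1A/0Mu/1Ld/0B | 0r 1w}
  4. ALU→r2 ⇒ no(RD_PORT)  {1A/0Mu/1Ld/0B | 0r 1w}
  5. ALU→r7 ⇒ no(RD_PORT)  {1A/0Mu/1Ld/0B | 0r 1w}
  6. MUL→r8 ⇒ no(FU)  {1A/0Mu/1Ld/0B | 0r 1w}

reason(slot 5) = RD_PORT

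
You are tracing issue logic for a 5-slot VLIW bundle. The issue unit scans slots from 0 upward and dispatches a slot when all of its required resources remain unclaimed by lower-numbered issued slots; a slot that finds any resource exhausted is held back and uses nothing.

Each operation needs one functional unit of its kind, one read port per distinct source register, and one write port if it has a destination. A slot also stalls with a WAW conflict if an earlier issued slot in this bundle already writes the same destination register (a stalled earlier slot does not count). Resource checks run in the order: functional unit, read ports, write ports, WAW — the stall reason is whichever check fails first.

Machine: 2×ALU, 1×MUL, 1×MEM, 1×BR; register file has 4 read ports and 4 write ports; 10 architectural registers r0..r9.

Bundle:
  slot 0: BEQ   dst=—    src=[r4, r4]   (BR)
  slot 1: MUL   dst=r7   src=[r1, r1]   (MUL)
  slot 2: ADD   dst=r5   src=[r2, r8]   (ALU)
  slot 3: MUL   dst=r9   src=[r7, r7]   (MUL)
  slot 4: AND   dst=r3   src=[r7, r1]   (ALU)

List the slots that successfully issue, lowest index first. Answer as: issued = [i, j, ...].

(0) want 1×BR +1rd +0wr — yes → AL2|MU1|ME1|BR0|rd3|wr4
(1) want 1×MUL +1rd +1wr — yes → AL2|MU0|ME1|BR0|rd2|wr3
(2) want 1×ALU +2rd +1wr — yes → AL1|MU0|ME1|BR0|rd0|wr2
(3) want 1×MUL +1rd +1wr — FU → AL1|MU0|ME1|BR0|rd0|wr2
(4) want 1×ALU +2rd +1wr — RD_PORT → AL1|MU0|ME1|BR0|rd0|wr2

issued = [0, 1, 2]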